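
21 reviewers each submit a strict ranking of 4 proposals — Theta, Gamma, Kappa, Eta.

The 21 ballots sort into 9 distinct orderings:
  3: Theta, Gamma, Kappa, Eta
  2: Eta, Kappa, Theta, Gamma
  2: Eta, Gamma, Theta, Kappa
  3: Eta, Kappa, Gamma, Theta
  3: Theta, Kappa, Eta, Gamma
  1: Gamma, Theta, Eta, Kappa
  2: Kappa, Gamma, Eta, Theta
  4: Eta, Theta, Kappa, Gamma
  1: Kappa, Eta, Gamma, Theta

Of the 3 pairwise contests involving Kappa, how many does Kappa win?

1

Kappa against each rival (21 reviewers):
Kappa–Theta: Theta 13–8.
Kappa vs Gamma: 2+3+3+2+4+1 = 15 for Kappa, 6 for Gamma — Kappa by 15–6.
Kappa–Eta: Eta 12–9.
Kappa beats Gamma; loses to Theta, Eta — 1 pairwise win.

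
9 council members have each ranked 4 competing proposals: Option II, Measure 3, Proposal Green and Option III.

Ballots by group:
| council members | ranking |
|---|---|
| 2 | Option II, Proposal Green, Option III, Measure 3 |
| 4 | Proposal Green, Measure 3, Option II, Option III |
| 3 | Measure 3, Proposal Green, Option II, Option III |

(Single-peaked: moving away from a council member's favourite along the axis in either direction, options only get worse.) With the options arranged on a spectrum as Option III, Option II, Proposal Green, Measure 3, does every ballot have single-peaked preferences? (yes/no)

yes

Axis positions: Option III=1, Option II=2, Proposal Green=3, Measure 3=4.
Group 1 (peak Option II at position 2): ranking walks positions 2-3-1-4, expanding outward from the peak — single-peaked.
Group 2 (peak Proposal Green at position 3): ranking walks positions 3-4-2-1, expanding outward from the peak — single-peaked.
Group 3 (peak Measure 3 at position 4): ranking walks positions 4-3-2-1, expanding outward from the peak — single-peaked.
Every ranking is single-peaked on this axis.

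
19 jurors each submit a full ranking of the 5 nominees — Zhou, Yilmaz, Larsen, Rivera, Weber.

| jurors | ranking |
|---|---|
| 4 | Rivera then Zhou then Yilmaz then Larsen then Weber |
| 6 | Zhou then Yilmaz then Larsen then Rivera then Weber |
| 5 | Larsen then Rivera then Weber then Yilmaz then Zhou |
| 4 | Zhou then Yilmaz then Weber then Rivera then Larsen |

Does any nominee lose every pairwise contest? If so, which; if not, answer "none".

Pairwise majorities:
Zhou vs Yilmaz: Zhou, 14–5.
Zhou–Larsen: Zhou 14–5.
Zhou vs Rivera: Zhou preferred on 6+4 = 10 ballots; Zhou wins 10–9.
Zhou vs Weber: 14 to 5, Zhou.
Yilmaz vs Larsen: Yilmaz, 14–5.
Yilmaz vs Rivera: Yilmaz wins 10–9.
Yilmaz vs Weber: Yilmaz is ranked higher on 4+6+4 = 14 ballots, Weber on 5. Yilmaz wins 14–5.
Larsen–Rivera: Larsen 11–8.
Larsen vs Weber: Larsen is ranked higher on 4+6+5 = 15 ballots, Weber on 4. Larsen wins 15–4.
Rivera vs Weber: Rivera wins 15–4.
Weber is beaten in every head-to-head and is the Condorcet loser.

Weber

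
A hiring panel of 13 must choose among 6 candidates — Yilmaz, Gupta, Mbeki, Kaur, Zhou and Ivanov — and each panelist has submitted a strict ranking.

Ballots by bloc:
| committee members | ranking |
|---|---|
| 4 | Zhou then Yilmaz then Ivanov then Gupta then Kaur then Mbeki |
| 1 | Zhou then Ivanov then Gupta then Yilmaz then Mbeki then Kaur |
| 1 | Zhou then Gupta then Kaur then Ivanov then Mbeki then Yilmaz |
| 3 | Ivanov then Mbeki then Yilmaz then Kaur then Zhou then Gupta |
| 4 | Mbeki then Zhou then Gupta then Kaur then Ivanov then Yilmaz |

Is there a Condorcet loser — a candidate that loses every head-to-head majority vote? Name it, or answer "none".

Kaur

Pairwise majorities:
Yilmaz vs Gupta: 7 to 6, Yilmaz.
Yilmaz vs Mbeki: Yilmaz is ranked higher on 4+1 = 5 ballots, Mbeki on 8. Mbeki wins 8–5.
Yilmaz vs Kaur: Yilmaz preferred on 4+1+3 = 8 ballots; Yilmaz wins 8–5.
Yilmaz vs Zhou: Zhou, 10–3.
Yilmaz vs Ivanov: Yilmaz preferred on 4 ballots; Ivanov wins 9–4.
Gupta vs Mbeki: 6 to 7, Mbeki.
Gupta vs Kaur: Gupta preferred on 4+1+1+4 = 10 ballots; Gupta wins 10–3.
Gupta vs Zhou: Gupta is ranked higher on 0 ballots, Zhou on 13. Zhou wins 13–0.
Gupta vs Ivanov: 5 to 8, Ivanov.
Mbeki vs Kaur: Mbeki, 8–5.
Mbeki vs Zhou: Mbeki, 7–6.
Mbeki vs Ivanov: Ivanov wins 9–4.
Kaur vs Zhou: 3 to 10, Zhou.
Kaur–Ivanov: Ivanov 8–5.
Zhou vs Ivanov: 10 to 3, Zhou.
Only Kaur has no wins; Kaur is the Condorcet loser.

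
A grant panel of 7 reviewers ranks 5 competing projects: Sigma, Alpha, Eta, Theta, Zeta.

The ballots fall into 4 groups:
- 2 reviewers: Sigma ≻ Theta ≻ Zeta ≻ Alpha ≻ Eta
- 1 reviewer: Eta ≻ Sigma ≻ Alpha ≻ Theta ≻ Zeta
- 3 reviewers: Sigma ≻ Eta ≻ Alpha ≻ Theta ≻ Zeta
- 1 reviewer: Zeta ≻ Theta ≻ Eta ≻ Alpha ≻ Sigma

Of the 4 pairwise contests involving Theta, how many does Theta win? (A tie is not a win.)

1

Theta against each rival (7 reviewers):
Theta vs Sigma: 1 to 6, Sigma.
Theta vs Alpha: Alpha wins 4–3.
Theta vs Eta: 2+1 = 3 for Theta, 4 for Eta — Eta by 4–3.
Theta–Zeta: Theta 6–1.
Theta beats Zeta; loses to Sigma, Alpha, Eta — 1 pairwise win.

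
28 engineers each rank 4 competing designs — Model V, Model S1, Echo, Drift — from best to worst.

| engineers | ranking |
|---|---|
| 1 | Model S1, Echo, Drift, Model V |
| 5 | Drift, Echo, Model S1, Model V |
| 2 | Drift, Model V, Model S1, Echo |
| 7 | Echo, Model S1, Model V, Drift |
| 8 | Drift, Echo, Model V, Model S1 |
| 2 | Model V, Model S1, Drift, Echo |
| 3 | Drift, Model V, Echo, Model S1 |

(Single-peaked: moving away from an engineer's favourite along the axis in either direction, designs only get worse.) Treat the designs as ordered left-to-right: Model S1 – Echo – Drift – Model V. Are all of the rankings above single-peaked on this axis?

no

Axis positions: Model S1=1, Echo=2, Drift=3, Model V=4.
Bloc 1 (peak Model S1 at position 1): ranking walks positions 1-2-3-4, expanding outward from the peak — single-peaked.
Bloc 2 (peak Drift at position 3): ranking walks positions 3-2-1-4, expanding outward from the peak — single-peaked.
Bloc 3: ranking walks positions 3-4-1-2; Model S1 is ranked above Echo even though Echo lies between Model S1 and the peak Drift on the axis — preferences dip and rise again. Not single-peaked.
Bloc 4: ranking walks positions 2-1-4-3; Model V is ranked above Drift even though Drift lies between Model V and the peak Echo on the axis — preferences dip and rise again. Not single-peaked.
Bloc 5 (peak Drift at position 3): ranking walks positions 3-2-4-1, expanding outward from the peak — single-peaked.
Bloc 6: ranking walks positions 4-1-3-2; Model S1 is ranked above Drift even though Drift lies between Model S1 and the peak Model V on the axis — preferences dip and rise again. Not single-peaked.
Bloc 7 (peak Drift at position 3): ranking walks positions 3-4-2-1, expanding outward from the peak — single-peaked.
Bloc 3 violates single-peakedness, so the profile is not single-peaked on this axis.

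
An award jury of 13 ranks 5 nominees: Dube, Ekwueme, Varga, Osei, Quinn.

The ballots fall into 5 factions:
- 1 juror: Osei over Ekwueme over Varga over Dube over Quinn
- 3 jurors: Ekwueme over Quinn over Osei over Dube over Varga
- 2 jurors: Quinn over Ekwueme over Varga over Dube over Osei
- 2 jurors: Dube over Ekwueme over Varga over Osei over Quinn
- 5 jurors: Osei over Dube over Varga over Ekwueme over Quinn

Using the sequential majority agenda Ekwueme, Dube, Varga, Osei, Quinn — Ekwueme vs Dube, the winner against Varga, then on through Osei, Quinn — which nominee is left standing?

Osei

Round 1: Ekwueme vs Dube — 6–7, Dube advances.
Round 2: Dube vs Varga — 10–3, Dube advances.
Round 3: Dube vs Osei — 4–9, Osei advances.
Round 4: Osei vs Quinn — 8–5, Osei advances.
Osei survives the agenda.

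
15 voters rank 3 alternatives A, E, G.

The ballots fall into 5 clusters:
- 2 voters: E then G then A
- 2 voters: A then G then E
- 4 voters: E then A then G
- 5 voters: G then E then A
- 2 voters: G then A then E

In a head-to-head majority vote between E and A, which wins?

E

Ballots ranking E above A: 2 + 4 + 5 = 11.
Ballots ranking A above E: 15 − 11 = 4.
E wins the head-to-head 11–4.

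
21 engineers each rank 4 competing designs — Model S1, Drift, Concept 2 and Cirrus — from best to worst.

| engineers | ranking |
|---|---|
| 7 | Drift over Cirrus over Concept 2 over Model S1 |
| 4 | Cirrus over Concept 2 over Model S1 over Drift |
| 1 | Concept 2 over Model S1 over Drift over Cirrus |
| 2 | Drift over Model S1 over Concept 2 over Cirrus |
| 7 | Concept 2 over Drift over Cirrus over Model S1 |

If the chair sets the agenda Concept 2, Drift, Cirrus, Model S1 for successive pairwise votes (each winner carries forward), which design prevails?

Cirrus

Round 1: Concept 2 vs Drift — 12–9, Concept 2 advances.
Round 2: Concept 2 vs Cirrus — 10–11, Cirrus advances.
Round 3: Cirrus vs Model S1 — 18–3, Cirrus advances.
Cirrus survives the agenda.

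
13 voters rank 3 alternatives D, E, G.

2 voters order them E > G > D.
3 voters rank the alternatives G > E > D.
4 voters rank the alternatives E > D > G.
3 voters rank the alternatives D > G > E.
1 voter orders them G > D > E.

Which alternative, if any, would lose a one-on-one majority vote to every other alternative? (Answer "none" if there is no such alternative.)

none

Pairwise majorities:
D–E: E 9–4.
D vs G: D is ranked higher on 4+3 = 7 ballots, G on 6. D wins 7–6.
E vs G: G wins 7–6.
Every alternative wins at least one matchup (D beats G; E beats D; G beats E), so there is no Condorcet loser.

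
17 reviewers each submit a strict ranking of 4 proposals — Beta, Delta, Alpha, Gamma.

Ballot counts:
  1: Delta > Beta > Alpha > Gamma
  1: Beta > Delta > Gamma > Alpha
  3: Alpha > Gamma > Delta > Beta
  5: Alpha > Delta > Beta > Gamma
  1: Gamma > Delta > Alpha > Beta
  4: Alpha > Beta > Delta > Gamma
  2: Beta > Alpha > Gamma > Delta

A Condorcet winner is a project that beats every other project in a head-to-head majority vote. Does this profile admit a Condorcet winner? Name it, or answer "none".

Head-to-head results (17 reviewers):
Beta vs Delta: Beta is ranked higher on 1+4+2 = 7 ballots, Delta on 10. Delta wins 10–7.
Beta vs Alpha: 1+1+2 = 4 for Beta, 13 for Alpha — Alpha by 13–4.
Beta vs Gamma: Beta preferred on 1+1+5+4+2 = 13 ballots; Beta wins 13–4.
Delta vs Alpha: 1+1+1 = 3 for Delta, 14 for Alpha — Alpha by 14–3.
Delta vs Gamma: Delta preferred on 1+1+5+4 = 11 ballots; Delta wins 11–6.
Alpha vs Gamma: Alpha is ranked higher on 1+3+5+4+2 = 15 ballots, Gamma on 2. Alpha wins 15–2.
Alpha beats each of Beta, Delta, Gamma — Alpha is the Condorcet winner.

Alpha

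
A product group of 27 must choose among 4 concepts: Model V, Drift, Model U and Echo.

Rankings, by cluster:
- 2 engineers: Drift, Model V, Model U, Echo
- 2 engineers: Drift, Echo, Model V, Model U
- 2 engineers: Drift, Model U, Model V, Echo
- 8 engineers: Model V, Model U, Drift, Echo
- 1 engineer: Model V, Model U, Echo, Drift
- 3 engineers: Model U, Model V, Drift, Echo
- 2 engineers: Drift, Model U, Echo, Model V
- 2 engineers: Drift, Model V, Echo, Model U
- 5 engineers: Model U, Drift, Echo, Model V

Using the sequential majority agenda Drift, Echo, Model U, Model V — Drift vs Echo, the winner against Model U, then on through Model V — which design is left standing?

Round 1: Drift vs Echo — 26–1, Drift advances.
Round 2: Drift vs Model U — 10–17, Model U advances.
Round 3: Model U vs Model V — 12–15, Model V advances.
The agenda winner is Model V.

Model V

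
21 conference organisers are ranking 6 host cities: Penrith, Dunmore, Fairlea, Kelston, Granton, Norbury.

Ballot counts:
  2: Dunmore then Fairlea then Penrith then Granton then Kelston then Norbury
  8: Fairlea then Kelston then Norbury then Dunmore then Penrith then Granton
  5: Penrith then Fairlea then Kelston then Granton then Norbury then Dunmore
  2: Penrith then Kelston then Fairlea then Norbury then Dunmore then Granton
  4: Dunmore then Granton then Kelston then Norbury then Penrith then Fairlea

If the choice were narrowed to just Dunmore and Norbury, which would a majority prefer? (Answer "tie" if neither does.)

Norbury

Ballots ranking Dunmore above Norbury: 2 + 4 = 6.
Ballots ranking Norbury above Dunmore: 21 − 6 = 15.
Norbury wins the head-to-head 15–6.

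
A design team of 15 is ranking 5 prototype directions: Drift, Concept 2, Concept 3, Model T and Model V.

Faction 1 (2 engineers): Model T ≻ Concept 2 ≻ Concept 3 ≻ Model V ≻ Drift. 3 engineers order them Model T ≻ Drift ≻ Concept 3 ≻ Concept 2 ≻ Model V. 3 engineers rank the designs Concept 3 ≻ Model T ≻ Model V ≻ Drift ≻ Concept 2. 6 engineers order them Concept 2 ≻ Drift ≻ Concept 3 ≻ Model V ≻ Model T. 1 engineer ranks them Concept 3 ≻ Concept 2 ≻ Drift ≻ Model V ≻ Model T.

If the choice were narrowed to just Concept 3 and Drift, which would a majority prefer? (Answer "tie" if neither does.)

Ballots ranking Concept 3 above Drift: 2 + 3 + 1 = 6.
Ballots ranking Drift above Concept 3: 15 − 6 = 9.
Drift wins the head-to-head 9–6.

Drift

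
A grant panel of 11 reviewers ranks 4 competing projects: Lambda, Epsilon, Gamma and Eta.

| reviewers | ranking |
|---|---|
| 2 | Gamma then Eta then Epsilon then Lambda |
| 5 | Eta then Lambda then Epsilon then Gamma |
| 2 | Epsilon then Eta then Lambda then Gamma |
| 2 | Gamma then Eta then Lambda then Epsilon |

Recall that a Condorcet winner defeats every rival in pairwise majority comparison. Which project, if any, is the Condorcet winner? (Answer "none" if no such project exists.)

Check each pair by majority over 11 ballots:
Lambda–Epsilon: Lambda 7–4.
Lambda–Gamma: Lambda 7–4.
Lambda vs Eta: Eta wins 11–0.
Epsilon–Gamma: Epsilon 7–4.
Epsilon vs Eta: Eta, 9–2.
Gamma vs Eta: Eta, 7–4.
Only Eta has no losses; Eta is the Condorcet winner.

Eta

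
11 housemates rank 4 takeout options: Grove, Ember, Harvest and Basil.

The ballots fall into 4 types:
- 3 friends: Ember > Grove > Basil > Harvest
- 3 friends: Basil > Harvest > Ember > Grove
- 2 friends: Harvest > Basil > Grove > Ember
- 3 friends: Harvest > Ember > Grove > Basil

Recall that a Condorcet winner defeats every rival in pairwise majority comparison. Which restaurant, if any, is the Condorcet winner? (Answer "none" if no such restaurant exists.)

none

Check each pair by majority over 11 ballots:
Grove vs Ember: Grove preferred on 2 ballots; Ember wins 9–2.
Grove vs Harvest: 3 for Grove, 8 for Harvest — Harvest by 8–3.
Grove–Basil: Grove 6–5.
Ember vs Harvest: Harvest, 8–3.
Ember–Basil: Ember 6–5.
Harvest vs Basil: Basil, 6–5.
Each restaurant drops at least one matchup (Grove loses to Ember; Ember loses to Harvest; Harvest loses to Basil; Basil loses to Grove); the cycle Grove beats Basil beats Harvest beats Grove rules out a Condorcet winner.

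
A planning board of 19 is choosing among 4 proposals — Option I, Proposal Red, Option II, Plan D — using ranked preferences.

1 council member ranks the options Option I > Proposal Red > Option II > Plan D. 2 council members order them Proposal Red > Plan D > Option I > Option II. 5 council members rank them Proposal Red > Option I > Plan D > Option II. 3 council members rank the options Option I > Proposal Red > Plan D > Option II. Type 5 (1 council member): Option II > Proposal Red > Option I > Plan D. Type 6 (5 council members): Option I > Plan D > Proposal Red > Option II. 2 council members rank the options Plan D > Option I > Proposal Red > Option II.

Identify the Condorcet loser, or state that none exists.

Option II

Head-to-head results (19 council members):
Option I vs Proposal Red: Option I is ranked higher on 1+3+5+2 = 11 ballots, Proposal Red on 8. Option I wins 11–8.
Option I vs Option II: Option I is ranked higher on 1+2+5+3+5+2 = 18 ballots, Option II on 1. Option I wins 18–1.
Option I vs Plan D: Option I wins 15–4.
Proposal Red–Option II: Proposal Red 18–1.
Proposal Red–Plan D: Proposal Red 12–7.
Option II vs Plan D: Plan D wins 17–2.
Option II is beaten in every head-to-head and is the Condorcet loser.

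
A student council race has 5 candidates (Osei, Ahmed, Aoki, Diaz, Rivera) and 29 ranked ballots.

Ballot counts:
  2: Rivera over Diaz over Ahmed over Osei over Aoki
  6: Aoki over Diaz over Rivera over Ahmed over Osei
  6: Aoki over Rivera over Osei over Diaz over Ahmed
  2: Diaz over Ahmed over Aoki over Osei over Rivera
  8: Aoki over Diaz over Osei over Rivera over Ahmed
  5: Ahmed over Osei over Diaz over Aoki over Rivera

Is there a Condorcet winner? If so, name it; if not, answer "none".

Aoki

Pairwise majorities:
Osei vs Ahmed: Ahmed wins 15–14.
Osei–Aoki: Aoki 22–7.
Osei vs Diaz: Diaz, 18–11.
Osei vs Rivera: Osei wins 15–14.
Ahmed vs Aoki: Aoki, 20–9.
Ahmed vs Diaz: Ahmed is ranked higher on 5 ballots, Diaz on 24. Diaz wins 24–5.
Ahmed vs Rivera: 2+5 = 7 for Ahmed, 22 for Rivera — Rivera by 22–7.
Aoki vs Diaz: Aoki, 20–9.
Aoki–Rivera: Aoki 27–2.
Diaz vs Rivera: Diaz wins 21–8.
Aoki wins every pairwise contest, so Aoki is the Condorcet winner.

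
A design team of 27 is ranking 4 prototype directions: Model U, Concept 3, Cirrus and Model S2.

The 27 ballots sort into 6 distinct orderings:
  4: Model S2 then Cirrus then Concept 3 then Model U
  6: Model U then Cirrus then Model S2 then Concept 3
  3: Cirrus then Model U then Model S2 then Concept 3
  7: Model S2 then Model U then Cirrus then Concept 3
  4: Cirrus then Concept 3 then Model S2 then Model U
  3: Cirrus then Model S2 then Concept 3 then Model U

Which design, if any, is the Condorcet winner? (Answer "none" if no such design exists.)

Head-to-head results (27 engineers):
Model U vs Concept 3: Model U is ranked higher on 6+3+7 = 16 ballots, Concept 3 on 11. Model U wins 16–11.
Model U vs Cirrus: Model U is ranked higher on 6+7 = 13 ballots, Cirrus on 14. Cirrus wins 14–13.
Model U vs Model S2: Model U preferred on 6+3 = 9 ballots; Model S2 wins 18–9.
Concept 3 vs Cirrus: Concept 3 preferred on 0 ballots; Cirrus wins 27–0.
Concept 3 vs Model S2: Concept 3 preferred on 4 ballots; Model S2 wins 23–4.
Cirrus vs Model S2: Cirrus is ranked higher on 6+3+4+3 = 16 ballots, Model S2 on 11. Cirrus wins 16–11.
Cirrus defeats every rival head-to-head and is the Condorcet winner.

Cirrus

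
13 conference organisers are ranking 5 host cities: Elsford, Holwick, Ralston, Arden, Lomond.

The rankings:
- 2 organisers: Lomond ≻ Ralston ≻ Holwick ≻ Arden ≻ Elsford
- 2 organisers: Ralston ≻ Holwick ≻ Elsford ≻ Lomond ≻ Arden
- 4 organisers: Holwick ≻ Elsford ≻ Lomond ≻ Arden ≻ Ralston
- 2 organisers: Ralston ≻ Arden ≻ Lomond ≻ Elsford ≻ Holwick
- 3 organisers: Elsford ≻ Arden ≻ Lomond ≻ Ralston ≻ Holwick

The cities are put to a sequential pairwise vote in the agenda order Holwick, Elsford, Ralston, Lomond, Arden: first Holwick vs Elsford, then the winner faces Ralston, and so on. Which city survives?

Lomond

Round 1: Holwick vs Elsford — 8–5, Holwick advances.
Round 2: Holwick vs Ralston — 4–9, Ralston advances.
Round 3: Ralston vs Lomond — 4–9, Lomond advances.
Round 4: Lomond vs Arden — 8–5, Lomond advances.
The agenda winner is Lomond.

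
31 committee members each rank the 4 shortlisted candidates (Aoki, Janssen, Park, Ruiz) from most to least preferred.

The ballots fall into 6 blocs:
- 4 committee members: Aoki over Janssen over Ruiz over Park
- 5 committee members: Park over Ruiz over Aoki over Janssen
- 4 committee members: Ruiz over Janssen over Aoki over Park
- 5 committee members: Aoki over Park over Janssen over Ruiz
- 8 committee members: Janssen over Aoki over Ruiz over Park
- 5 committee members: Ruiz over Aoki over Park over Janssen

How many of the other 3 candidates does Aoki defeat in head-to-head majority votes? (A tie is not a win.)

Aoki against each rival (31 committee members):
Aoki vs Janssen: Aoki is ranked higher on 4+5+5+5 = 19 ballots, Janssen on 12. Aoki wins 19–12.
Aoki vs Park: Aoki preferred on 4+4+5+8+5 = 26 ballots; Aoki wins 26–5.
Aoki vs Ruiz: 4+5+8 = 17 for Aoki, 14 for Ruiz — Aoki by 17–14.
Aoki beats Janssen, Park, Ruiz — 3 pairwise wins.

3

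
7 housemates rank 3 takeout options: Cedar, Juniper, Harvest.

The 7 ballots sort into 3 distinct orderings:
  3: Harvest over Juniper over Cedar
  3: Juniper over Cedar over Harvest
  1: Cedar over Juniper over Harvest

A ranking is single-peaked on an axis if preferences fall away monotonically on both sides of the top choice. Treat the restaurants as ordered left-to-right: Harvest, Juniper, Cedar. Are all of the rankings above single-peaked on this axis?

Axis positions: Harvest=1, Juniper=2, Cedar=3.
Group 1 (peak Harvest at position 1): ranking walks positions 1-2-3, expanding outward from the peak — single-peaked.
Group 2 (peak Juniper at position 2): ranking walks positions 2-3-1, expanding outward from the peak — single-peaked.
Group 3 (peak Cedar at position 3): ranking walks positions 3-2-1, expanding outward from the peak — single-peaked.
Every ranking is single-peaked on this axis.

yes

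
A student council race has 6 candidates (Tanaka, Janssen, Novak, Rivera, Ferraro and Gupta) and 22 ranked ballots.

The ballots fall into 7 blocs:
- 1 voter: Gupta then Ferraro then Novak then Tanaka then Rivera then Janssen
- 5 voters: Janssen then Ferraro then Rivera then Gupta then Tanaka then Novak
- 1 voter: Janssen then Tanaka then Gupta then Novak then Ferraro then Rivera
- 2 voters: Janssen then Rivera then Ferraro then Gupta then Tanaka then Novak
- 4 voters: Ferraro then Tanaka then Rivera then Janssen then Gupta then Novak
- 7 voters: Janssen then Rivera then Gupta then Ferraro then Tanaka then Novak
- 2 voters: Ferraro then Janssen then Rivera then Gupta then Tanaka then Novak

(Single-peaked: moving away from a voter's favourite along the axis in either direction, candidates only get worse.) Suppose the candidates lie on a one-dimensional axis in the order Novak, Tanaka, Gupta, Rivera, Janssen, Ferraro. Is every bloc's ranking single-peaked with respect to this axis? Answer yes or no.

Axis positions: Novak=1, Tanaka=2, Gupta=3, Rivera=4, Janssen=5, Ferraro=6.
Bloc 1: ranking walks positions 3-6-1-2-4-5; Ferraro is ranked above Rivera even though Rivera lies between Ferraro and the peak Gupta on the axis — preferences dip and rise again. Not single-peaked.
Bloc 2 (peak Janssen at position 5): ranking walks positions 5-6-4-3-2-1, expanding outward from the peak — single-peaked.
Bloc 3: ranking walks positions 5-2-3-1-6-4; Tanaka is ranked above Rivera even though Rivera lies between Tanaka and the peak Janssen on the axis — preferences dip and rise again. Not single-peaked.
Bloc 4 (peak Janssen at position 5): ranking walks positions 5-4-6-3-2-1, expanding outward from the peak — single-peaked.
Bloc 5: ranking walks positions 6-2-4-5-3-1; Tanaka is ranked above Janssen even though Janssen lies between Tanaka and the peak Ferraro on the axis — preferences dip and rise again. Not single-peaked.
Bloc 6 (peak Janssen at position 5): ranking walks positions 5-4-3-6-2-1, expanding outward from the peak — single-peaked.
Bloc 7 (peak Ferraro at position 6): ranking walks positions 6-5-4-3-2-1, expanding outward from the peak — single-peaked.
Bloc 1 violates single-peakedness, so the profile is not single-peaked on this axis.

no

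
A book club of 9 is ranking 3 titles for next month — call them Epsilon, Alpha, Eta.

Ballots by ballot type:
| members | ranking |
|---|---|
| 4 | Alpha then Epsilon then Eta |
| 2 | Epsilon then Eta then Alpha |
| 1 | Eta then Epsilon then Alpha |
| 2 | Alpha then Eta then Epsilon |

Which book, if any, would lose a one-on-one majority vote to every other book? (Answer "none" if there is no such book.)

Eta

Pairwise majorities:
Epsilon vs Alpha: Epsilon preferred on 2+1 = 3 ballots; Alpha wins 6–3.
Epsilon vs Eta: Epsilon preferred on 4+2 = 6 ballots; Epsilon wins 6–3.
Alpha vs Eta: Alpha, 6–3.
Only Eta has no wins; Eta is the Condorcet loser.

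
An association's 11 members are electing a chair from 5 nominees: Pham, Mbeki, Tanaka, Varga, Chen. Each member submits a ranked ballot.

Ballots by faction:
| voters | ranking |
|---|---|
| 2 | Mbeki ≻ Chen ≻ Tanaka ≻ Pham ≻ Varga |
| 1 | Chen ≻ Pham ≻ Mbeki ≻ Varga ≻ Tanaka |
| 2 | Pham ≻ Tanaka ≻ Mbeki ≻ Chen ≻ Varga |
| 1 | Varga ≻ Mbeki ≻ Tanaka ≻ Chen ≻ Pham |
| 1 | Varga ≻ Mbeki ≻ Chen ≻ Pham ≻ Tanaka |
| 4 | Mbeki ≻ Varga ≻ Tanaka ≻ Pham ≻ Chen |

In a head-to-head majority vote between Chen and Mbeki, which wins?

Mbeki

Ballots ranking Chen above Mbeki: 1.
Ballots ranking Mbeki above Chen: 11 − 1 = 10.
Mbeki wins the head-to-head 10–1.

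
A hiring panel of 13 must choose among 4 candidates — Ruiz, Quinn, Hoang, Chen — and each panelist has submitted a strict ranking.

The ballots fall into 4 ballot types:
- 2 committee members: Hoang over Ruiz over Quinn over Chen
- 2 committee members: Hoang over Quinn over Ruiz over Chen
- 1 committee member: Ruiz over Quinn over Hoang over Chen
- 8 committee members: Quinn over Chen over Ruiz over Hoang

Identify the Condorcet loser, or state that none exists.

Hoang

Head-to-head results (13 committee members):
Ruiz vs Quinn: Quinn wins 10–3.
Ruiz vs Hoang: Ruiz, 9–4.
Ruiz vs Chen: Chen, 8–5.
Quinn–Hoang: Quinn 9–4.
Quinn vs Chen: 13 to 0, Quinn.
Hoang vs Chen: Hoang preferred on 2+2+1 = 5 ballots; Chen wins 8–5.
Hoang loses to every other candidate — it is the Condorcet loser.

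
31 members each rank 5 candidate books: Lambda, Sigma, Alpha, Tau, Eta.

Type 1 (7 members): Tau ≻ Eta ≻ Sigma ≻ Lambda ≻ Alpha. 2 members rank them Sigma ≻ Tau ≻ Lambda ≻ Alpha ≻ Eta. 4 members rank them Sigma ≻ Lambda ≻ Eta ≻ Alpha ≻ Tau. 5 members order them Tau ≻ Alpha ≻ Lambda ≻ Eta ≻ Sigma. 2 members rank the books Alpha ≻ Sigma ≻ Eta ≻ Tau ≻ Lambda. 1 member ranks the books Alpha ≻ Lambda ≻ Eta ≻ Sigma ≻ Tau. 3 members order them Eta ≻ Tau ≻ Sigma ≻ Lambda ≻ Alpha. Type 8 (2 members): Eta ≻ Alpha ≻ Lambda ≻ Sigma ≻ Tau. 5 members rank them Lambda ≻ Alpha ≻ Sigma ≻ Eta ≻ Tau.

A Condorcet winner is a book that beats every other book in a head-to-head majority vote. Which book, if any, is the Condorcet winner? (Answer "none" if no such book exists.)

Pairwise majorities:
Lambda–Sigma: Sigma 18–13.
Lambda vs Alpha: Lambda, 21–10.
Lambda vs Tau: Tau, 19–12.
Lambda–Eta: Lambda 17–14.
Sigma vs Alpha: Sigma, 16–15.
Sigma vs Tau: Sigma wins 16–15.
Sigma–Eta: Eta 18–13.
Alpha vs Tau: Tau wins 17–14.
Alpha vs Eta: Eta wins 16–15.
Tau vs Eta: Eta, 17–14.
Each book drops at least one matchup (Lambda loses to Sigma; Sigma loses to Eta; Alpha loses to Lambda; Tau loses to Sigma; Eta loses to Lambda); the cycle Lambda > Eta > Sigma > Lambda rules out a Condorcet winner.

none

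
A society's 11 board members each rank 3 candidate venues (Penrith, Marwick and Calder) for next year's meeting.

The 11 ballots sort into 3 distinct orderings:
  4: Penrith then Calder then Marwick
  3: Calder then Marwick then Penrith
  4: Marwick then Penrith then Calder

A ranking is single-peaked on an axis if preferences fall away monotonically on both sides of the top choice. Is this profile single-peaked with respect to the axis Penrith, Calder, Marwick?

no

Axis positions: Penrith=1, Calder=2, Marwick=3.
Faction 1 (peak Penrith at position 1): ranking walks positions 1-2-3, expanding outward from the peak — single-peaked.
Faction 2 (peak Calder at position 2): ranking walks positions 2-3-1, expanding outward from the peak — single-peaked.
Faction 3: ranking walks positions 3-1-2; Penrith is ranked above Calder even though Calder lies between Penrith and the peak Marwick on the axis — preferences dip and rise again. Not single-peaked.
Faction 3 violates single-peakedness, so the profile is not single-peaked on this axis.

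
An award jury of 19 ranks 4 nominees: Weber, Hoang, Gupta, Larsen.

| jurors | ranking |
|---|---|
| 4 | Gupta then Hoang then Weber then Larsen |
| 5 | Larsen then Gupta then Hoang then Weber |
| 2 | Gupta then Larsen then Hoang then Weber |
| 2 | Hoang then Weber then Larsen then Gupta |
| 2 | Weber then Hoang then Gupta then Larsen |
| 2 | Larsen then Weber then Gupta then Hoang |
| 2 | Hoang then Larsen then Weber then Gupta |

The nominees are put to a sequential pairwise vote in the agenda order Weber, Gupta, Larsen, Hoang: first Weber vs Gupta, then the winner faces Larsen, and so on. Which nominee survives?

Hoang

Round 1: Weber vs Gupta — 8–11, Gupta advances.
Round 2: Gupta vs Larsen — 8–11, Larsen advances.
Round 3: Larsen vs Hoang — 9–10, Hoang advances.
Hoang survives the agenda.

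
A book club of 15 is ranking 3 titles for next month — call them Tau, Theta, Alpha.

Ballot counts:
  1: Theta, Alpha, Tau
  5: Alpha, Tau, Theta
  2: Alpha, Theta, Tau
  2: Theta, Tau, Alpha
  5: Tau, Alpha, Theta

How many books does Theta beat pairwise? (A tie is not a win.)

Theta against each rival (15 members):
Theta vs Tau: Theta preferred on 1+2+2 = 5 ballots; Tau wins 10–5.
Theta vs Alpha: Theta preferred on 1+2 = 3 ballots; Alpha wins 12–3.
Theta beats no one; loses to Tau, Alpha — 0 pairwise wins.

0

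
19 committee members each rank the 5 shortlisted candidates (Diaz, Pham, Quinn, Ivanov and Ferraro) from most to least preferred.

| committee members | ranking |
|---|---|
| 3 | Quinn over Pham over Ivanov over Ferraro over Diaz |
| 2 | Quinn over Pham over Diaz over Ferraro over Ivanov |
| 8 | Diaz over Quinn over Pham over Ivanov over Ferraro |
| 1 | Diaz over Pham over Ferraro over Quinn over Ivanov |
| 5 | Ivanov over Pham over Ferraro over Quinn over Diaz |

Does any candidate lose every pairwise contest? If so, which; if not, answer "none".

Head-to-head results (19 committee members):
Diaz vs Pham: Diaz is ranked higher on 8+1 = 9 ballots, Pham on 10. Pham wins 10–9.
Diaz vs Quinn: Quinn wins 10–9.
Diaz–Ivanov: Diaz 11–8.
Diaz–Ferraro: Diaz 11–8.
Pham vs Quinn: Quinn, 13–6.
Pham vs Ivanov: Pham, 14–5.
Pham vs Ferraro: Pham is ranked higher on 3+2+8+1+5 = 19 ballots, Ferraro on 0. Pham wins 19–0.
Quinn–Ivanov: Quinn 14–5.
Quinn vs Ferraro: Quinn wins 13–6.
Ivanov–Ferraro: Ivanov 16–3.
Only Ferraro has no wins; Ferraro is the Condorcet loser.

Ferraro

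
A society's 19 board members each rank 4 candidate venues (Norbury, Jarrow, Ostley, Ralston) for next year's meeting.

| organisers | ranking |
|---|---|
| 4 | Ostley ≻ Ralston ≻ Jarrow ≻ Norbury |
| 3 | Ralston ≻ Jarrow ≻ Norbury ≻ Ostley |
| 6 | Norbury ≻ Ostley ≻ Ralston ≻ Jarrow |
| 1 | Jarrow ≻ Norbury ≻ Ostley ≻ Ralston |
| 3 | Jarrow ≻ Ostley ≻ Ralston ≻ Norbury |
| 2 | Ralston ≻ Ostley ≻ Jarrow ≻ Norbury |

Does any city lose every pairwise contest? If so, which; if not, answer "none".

Head-to-head results (19 organisers):
Norbury vs Jarrow: Jarrow wins 13–6.
Norbury vs Ostley: Norbury, 10–9.
Norbury vs Ralston: Ralston, 12–7.
Jarrow vs Ostley: 3+1+3 = 7 for Jarrow, 12 for Ostley — Ostley by 12–7.
Jarrow vs Ralston: Ralston, 15–4.
Ostley vs Ralston: Ostley wins 14–5.
Each city has at least one pairwise win (Norbury beats Ostley; Jarrow beats Norbury; Ostley beats Jarrow; Ralston beats Norbury) — no Condorcet loser.

none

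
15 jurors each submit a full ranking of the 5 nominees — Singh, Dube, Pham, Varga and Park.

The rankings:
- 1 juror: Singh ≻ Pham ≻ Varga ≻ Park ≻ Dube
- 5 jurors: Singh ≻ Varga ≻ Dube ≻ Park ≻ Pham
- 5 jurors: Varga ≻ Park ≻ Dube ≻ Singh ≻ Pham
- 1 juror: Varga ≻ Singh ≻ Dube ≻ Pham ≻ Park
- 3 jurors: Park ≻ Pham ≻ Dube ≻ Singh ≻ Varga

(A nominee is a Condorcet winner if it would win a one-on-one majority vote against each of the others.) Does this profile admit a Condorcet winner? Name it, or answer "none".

Pairwise majorities:
Singh vs Dube: Singh is ranked higher on 1+5+1 = 7 ballots, Dube on 8. Dube wins 8–7.
Singh–Pham: Singh 12–3.
Singh vs Varga: 1+5+3 = 9 for Singh, 6 for Varga — Singh by 9–6.
Singh–Park: Park 8–7.
Dube vs Pham: Dube is ranked higher on 5+5+1 = 11 ballots, Pham on 4. Dube wins 11–4.
Dube vs Varga: Varga wins 12–3.
Dube vs Park: 5+1 = 6 for Dube, 9 for Park — Park by 9–6.
Pham vs Varga: Pham is ranked higher on 1+3 = 4 ballots, Varga on 11. Varga wins 11–4.
Pham vs Park: Pham preferred on 1+1 = 2 ballots; Park wins 13–2.
Varga vs Park: Varga wins 12–3.
Each nominee drops at least one matchup (Singh loses to Dube; Dube loses to Varga; Pham loses to Singh; Varga loses to Singh; Park loses to Varga); the cycle Singh > Varga > Dube > Singh rules out a Condorcet winner.

none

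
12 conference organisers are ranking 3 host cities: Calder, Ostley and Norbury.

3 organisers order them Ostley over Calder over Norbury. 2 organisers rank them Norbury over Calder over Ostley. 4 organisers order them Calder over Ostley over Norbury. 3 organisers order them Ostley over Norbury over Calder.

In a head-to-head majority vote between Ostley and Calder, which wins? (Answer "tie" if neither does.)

Ballots ranking Ostley above Calder: 3 + 3 = 6.
Ballots ranking Calder above Ostley: 12 − 6 = 6.
6–6: the pair ties.

tie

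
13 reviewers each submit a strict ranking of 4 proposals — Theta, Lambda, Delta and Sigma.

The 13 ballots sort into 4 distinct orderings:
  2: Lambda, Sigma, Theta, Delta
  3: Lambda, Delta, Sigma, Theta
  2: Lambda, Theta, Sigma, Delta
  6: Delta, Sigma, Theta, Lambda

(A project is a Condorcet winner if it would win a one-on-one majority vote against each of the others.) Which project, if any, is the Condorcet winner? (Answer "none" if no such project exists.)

Lambda

Pairwise majorities:
Theta–Lambda: Lambda 7–6.
Theta–Delta: Delta 9–4.
Theta vs Sigma: Sigma, 11–2.
Lambda–Delta: Lambda 7–6.
Lambda–Sigma: Lambda 7–6.
Delta vs Sigma: Delta, 9–4.
Lambda defeats every rival head-to-head and is the Condorcet winner.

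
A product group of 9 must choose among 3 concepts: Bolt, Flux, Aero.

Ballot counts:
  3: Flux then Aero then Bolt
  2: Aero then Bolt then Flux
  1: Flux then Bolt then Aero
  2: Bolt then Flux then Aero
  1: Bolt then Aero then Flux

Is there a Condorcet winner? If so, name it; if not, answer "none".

none

Head-to-head results (9 engineers):
Bolt vs Flux: 5 to 4, Bolt.
Bolt vs Aero: 4 to 5, Aero.
Flux–Aero: Flux 6–3.
Every design loses at least once (Bolt loses to Aero; Flux loses to Bolt; Aero loses to Flux). The majority relation contains the cycle Bolt → Flux → Aero → Bolt, so there is no Condorcet winner.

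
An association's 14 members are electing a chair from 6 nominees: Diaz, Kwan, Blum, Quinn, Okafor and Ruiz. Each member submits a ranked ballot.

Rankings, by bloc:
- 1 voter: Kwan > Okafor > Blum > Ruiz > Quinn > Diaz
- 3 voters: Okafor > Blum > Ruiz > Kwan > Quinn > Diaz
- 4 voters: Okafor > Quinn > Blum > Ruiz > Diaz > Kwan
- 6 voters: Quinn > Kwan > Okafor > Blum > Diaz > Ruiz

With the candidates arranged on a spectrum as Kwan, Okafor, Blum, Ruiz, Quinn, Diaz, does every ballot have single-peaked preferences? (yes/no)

no

Axis positions: Kwan=1, Okafor=2, Blum=3, Ruiz=4, Quinn=5, Diaz=6.
Bloc 1 (peak Kwan at position 1): ranking walks positions 1-2-3-4-5-6, expanding outward from the peak — single-peaked.
Bloc 2 (peak Okafor at position 2): ranking walks positions 2-3-4-1-5-6, expanding outward from the peak — single-peaked.
Bloc 3: ranking walks positions 2-5-3-4-6-1; Quinn is ranked above Blum even though Blum lies between Quinn and the peak Okafor on the axis — preferences dip and rise again. Not single-peaked.
Bloc 4: ranking walks positions 5-1-2-3-6-4; Kwan is ranked above Ruiz even though Ruiz lies between Kwan and the peak Quinn on the axis — preferences dip and rise again. Not single-peaked.
Bloc 3 violates single-peakedness, so the profile is not single-peaked on this axis.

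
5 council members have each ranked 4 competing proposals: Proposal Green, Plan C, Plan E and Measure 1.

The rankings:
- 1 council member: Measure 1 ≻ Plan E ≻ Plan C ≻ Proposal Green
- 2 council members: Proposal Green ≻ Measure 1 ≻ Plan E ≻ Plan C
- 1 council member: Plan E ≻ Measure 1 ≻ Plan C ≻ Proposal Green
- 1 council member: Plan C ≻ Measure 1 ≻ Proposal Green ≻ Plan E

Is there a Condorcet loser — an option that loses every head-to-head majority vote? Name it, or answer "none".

none

Pairwise majorities:
Proposal Green vs Plan C: Plan C wins 3–2.
Proposal Green vs Plan E: 3 to 2, Proposal Green.
Proposal Green–Measure 1: Measure 1 3–2.
Plan C vs Plan E: Plan E, 4–1.
Plan C vs Measure 1: Measure 1 wins 4–1.
Plan E vs Measure 1: Plan E is ranked higher on 1 ballot, Measure 1 on 4. Measure 1 wins 4–1.
Each option has at least one pairwise win (Proposal Green beats Plan E; Plan C beats Proposal Green; Plan E beats Plan C; Measure 1 beats Proposal Green) — no Condorcet loser.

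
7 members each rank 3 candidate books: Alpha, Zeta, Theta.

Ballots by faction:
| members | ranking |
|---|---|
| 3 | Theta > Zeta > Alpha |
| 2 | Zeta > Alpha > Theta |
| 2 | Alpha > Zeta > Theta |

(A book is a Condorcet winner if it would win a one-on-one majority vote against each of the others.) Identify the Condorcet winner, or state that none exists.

Pairwise majorities:
Alpha vs Zeta: Alpha is ranked higher on 2 ballots, Zeta on 5. Zeta wins 5–2.
Alpha vs Theta: Alpha wins 4–3.
Zeta–Theta: Zeta 4–3.
Zeta defeats every rival head-to-head and is the Condorcet winner.

Zeta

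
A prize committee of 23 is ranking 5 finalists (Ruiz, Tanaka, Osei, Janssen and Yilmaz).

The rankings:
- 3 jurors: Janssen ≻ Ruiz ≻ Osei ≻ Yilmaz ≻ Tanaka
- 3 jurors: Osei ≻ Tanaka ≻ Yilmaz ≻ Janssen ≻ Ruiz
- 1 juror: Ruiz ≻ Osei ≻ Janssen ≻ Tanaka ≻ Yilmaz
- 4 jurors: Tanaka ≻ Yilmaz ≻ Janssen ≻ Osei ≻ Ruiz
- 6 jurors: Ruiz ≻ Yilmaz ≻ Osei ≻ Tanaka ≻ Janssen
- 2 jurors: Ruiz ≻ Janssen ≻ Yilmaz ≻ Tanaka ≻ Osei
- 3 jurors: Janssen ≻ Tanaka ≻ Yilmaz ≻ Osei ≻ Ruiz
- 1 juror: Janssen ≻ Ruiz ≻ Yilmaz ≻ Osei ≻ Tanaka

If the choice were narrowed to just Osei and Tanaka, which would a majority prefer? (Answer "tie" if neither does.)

Ballots ranking Osei above Tanaka: 3 + 3 + 1 + 6 + 1 = 14.
Ballots ranking Tanaka above Osei: 23 − 14 = 9.
Osei wins the head-to-head 14–9.

Osei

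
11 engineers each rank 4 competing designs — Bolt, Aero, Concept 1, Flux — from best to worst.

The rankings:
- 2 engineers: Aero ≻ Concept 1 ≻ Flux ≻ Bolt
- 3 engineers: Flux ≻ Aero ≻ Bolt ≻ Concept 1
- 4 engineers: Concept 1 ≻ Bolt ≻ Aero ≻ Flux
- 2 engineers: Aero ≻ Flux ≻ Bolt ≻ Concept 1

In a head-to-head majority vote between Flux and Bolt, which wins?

Ballots ranking Flux above Bolt: 2 + 3 + 2 = 7.
Ballots ranking Bolt above Flux: 11 − 7 = 4.
Flux wins the head-to-head 7–4.

Flux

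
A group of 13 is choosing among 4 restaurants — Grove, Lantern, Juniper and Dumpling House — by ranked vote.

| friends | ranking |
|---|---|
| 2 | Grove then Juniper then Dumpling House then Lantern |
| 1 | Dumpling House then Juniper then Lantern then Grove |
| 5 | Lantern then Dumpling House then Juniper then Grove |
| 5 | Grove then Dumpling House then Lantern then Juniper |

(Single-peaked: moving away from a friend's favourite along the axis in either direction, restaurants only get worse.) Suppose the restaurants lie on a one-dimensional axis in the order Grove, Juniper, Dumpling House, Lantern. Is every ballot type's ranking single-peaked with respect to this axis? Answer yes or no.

Axis positions: Grove=1, Juniper=2, Dumpling House=3, Lantern=4.
Ballot type 1 (peak Grove at position 1): ranking walks positions 1-2-3-4, expanding outward from the peak — single-peaked.
Ballot type 2 (peak Dumpling House at position 3): ranking walks positions 3-2-4-1, expanding outward from the peak — single-peaked.
Ballot type 3 (peak Lantern at position 4): ranking walks positions 4-3-2-1, expanding outward from the peak — single-peaked.
Ballot type 4: ranking walks positions 1-3-4-2; Dumpling House is ranked above Juniper even though Juniper lies between Dumpling House and the peak Grove on the axis — preferences dip and rise again. Not single-peaked.
Ballot type 4 violates single-peakedness, so the profile is not single-peaked on this axis.

no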